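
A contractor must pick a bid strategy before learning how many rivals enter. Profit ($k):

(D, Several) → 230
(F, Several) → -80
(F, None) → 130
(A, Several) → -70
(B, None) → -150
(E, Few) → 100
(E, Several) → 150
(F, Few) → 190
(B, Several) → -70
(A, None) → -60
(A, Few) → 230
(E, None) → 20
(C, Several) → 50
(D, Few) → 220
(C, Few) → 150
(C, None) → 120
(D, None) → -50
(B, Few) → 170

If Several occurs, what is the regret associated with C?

Best payoff under Several is 230.
Regret = 230 − 50 = 180.

180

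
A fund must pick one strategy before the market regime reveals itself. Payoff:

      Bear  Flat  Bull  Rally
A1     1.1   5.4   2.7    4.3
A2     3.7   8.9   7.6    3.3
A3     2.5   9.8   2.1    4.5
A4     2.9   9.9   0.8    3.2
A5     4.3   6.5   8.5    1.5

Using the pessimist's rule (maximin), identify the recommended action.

Row minima: A1=1.1, A2=3.3, A3=2.1, A4=0.8, A5=1.5
Best worst-case = 3.3 → A2.

A2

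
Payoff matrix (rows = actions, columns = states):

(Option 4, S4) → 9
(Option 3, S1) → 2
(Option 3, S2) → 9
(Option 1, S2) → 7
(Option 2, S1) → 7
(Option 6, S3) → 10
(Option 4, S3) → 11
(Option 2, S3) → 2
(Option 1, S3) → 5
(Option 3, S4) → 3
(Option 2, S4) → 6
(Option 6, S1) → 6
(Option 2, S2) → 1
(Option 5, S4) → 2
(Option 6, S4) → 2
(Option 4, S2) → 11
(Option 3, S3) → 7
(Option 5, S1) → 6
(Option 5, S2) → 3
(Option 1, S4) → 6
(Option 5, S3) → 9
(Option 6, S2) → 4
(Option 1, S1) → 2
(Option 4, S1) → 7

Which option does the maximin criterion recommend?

Option 4

Row minima: Option 1=2, Option 2=1, Option 3=2, Option 4=7, Option 5=2, Option 6=2
Best worst-case = 7 → Option 4.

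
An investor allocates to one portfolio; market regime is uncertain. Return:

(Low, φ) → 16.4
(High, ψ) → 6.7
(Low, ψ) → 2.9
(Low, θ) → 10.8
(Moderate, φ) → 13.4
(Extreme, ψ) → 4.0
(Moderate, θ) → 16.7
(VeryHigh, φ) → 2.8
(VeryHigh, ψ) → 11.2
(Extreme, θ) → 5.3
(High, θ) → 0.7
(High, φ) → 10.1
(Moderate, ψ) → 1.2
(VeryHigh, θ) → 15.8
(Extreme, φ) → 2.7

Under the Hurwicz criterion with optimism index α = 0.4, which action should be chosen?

Low

Low: 0.4·16.4 + 0.6·2.9 = 8.3
Moderate: 0.4·16.7 + 0.6·1.2 = 7.4
High: 0.4·10.1 + 0.6·0.7 = 4.46
VeryHigh: 0.4·15.8 + 0.6·2.8 = 8
Extreme: 0.4·5.3 + 0.6·2.7 = 3.74
Highest Hurwicz score = 8.3 → Low.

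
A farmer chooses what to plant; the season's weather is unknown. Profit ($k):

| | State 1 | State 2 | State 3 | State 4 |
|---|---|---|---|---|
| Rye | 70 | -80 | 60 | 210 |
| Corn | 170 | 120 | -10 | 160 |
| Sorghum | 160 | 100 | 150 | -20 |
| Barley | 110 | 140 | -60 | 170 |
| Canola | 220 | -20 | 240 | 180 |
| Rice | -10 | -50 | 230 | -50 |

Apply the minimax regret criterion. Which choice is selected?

Canola

Column bests: State 1=220, State 2=140, State 3=240, State 4=210.
Rye regrets: 150, 220, 180, 0 → max 220
Corn regrets: 50, 20, 250, 50 → max 250
Sorghum regrets: 60, 40, 90, 230 → max 230
Barley regrets: 110, 0, 300, 40 → max 300
Canola regrets: 0, 160, 0, 30 → max 160
Rice regrets: 230, 190, 10, 260 → max 260
Smallest max regret = 160 → Canola.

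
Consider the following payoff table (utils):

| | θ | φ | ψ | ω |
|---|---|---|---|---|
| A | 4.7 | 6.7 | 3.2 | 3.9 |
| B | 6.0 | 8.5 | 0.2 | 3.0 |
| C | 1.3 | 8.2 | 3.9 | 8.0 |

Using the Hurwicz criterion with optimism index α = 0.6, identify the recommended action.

C

A: 0.6·6.7 + 0.4·3.2 = 5.3
B: 0.6·8.5 + 0.4·0.2 = 5.18
C: 0.6·8.2 + 0.4·1.3 = 5.44
Highest Hurwicz score = 5.44 → C.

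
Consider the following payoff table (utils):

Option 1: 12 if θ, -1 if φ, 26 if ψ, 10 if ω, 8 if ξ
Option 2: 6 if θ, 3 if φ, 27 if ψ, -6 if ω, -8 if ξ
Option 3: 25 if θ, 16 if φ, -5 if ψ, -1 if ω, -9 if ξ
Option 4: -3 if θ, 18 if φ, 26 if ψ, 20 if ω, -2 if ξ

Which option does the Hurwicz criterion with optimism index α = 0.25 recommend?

Option 1: 0.25·26 + 0.75·(-1) = 5.75
Option 2: 0.25·27 + 0.75·(-8) = 0.75
Option 3: 0.25·25 + 0.75·(-9) = -0.5
Option 4: 0.25·26 + 0.75·(-3) = 4.25
Highest Hurwicz score = 5.75 → Option 1.

Option 1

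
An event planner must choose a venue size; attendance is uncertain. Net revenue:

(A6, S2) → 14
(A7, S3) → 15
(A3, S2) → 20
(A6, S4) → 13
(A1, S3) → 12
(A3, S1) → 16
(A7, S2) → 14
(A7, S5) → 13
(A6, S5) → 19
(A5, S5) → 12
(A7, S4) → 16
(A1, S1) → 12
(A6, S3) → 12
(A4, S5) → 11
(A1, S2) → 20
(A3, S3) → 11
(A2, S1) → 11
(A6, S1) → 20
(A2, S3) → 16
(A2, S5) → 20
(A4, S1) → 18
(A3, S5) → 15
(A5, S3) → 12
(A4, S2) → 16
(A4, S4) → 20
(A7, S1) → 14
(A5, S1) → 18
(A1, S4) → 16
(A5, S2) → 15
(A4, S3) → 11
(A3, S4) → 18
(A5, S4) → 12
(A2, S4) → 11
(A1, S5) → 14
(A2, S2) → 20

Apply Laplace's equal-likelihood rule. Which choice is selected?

A3

Row averages: A1=14.8, A2=15.6, A3=16, A4=15.2, A5=13.8, A6=15.6, A7=14.4
Highest average = 16 → A3.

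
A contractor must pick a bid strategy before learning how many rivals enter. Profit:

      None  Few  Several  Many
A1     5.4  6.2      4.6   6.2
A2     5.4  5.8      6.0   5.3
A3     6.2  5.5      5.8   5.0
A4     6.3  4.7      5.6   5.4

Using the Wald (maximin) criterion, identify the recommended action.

Row minima: A1=4.6, A2=5.3, A3=5.0, A4=4.7
Best worst-case = 5.3 → A2.

A2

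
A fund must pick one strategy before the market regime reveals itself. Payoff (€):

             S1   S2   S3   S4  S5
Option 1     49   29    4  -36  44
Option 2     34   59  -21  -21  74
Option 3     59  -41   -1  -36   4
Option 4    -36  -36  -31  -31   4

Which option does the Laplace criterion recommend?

Row averages: Option 1=18, Option 2=25, Option 3=-3, Option 4=-26
Highest average = 25 → Option 2.

Option 2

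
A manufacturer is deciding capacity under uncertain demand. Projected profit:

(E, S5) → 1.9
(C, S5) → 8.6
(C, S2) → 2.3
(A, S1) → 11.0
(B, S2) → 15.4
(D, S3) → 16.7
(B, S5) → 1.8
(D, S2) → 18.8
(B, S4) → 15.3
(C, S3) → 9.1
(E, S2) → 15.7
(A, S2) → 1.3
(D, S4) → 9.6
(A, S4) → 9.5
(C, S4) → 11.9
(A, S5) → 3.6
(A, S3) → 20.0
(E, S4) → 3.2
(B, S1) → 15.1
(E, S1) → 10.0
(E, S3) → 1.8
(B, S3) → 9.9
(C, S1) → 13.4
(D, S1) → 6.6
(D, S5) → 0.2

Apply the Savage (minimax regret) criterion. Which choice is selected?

Column bests: S1=15.1, S2=18.8, S3=20.0, S4=15.3, S5=8.6.
A regrets: 4.1, 17.5, 0.0, 5.8, 5.0 → max 17.5
B regrets: 0.0, 3.4, 10.1, 0.0, 6.8 → max 10.1
C regrets: 1.7, 16.5, 10.9, 3.4, 0.0 → max 16.5
D regrets: 8.5, 0.0, 3.3, 5.7, 8.4 → max 8.5
E regrets: 5.1, 3.1, 18.2, 12.1, 6.7 → max 18.2
Smallest max regret = 8.5 → D.

D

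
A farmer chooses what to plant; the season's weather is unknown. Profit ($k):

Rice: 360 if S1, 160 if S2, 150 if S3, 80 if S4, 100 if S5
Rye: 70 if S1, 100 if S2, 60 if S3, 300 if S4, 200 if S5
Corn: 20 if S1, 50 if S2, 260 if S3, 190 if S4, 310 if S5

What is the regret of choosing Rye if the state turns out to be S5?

110

Best payoff under S5 is 310.
Regret = 310 − 200 = 110.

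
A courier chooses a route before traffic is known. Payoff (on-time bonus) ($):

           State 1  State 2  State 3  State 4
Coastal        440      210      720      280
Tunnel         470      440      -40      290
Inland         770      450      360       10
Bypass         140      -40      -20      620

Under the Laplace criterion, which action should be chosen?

Coastal

Row averages: Coastal=412.5, Tunnel=290, Inland=397.5, Bypass=175
Highest average = 412.5 → Coastal.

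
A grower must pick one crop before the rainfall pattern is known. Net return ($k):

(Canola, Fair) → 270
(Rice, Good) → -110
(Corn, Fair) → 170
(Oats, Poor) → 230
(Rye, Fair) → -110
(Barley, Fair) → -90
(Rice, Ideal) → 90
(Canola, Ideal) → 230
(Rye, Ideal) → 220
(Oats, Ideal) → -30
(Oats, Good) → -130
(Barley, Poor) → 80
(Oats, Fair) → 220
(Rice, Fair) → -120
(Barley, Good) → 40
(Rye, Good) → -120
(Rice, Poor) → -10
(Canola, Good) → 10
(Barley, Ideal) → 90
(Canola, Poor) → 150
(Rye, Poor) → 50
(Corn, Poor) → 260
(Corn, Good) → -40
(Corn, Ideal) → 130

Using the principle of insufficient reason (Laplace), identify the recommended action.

Row averages: Corn=130, Rice=-37.5, Oats=72.5, Barley=30, Canola=165, Rye=10
Highest average = 165 → Canola.

Canola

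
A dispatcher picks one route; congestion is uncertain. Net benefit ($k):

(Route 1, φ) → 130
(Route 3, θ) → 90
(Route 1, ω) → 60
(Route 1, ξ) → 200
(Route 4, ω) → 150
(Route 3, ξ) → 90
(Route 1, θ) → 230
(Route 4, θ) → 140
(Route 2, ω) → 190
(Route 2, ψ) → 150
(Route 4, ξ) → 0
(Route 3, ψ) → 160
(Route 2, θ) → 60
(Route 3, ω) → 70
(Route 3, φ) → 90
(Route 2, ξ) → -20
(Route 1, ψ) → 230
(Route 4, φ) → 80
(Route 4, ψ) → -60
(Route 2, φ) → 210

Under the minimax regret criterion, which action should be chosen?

Route 1

Column bests: θ=230, φ=210, ψ=230, ω=190, ξ=200.
Route 1 regrets: 0, 80, 0, 130, 0 → max 130
Route 2 regrets: 170, 0, 80, 0, 220 → max 220
Route 3 regrets: 140, 120, 70, 120, 110 → max 140
Route 4 regrets: 90, 130, 290, 40, 200 → max 290
Smallest max regret = 130 → Route 1.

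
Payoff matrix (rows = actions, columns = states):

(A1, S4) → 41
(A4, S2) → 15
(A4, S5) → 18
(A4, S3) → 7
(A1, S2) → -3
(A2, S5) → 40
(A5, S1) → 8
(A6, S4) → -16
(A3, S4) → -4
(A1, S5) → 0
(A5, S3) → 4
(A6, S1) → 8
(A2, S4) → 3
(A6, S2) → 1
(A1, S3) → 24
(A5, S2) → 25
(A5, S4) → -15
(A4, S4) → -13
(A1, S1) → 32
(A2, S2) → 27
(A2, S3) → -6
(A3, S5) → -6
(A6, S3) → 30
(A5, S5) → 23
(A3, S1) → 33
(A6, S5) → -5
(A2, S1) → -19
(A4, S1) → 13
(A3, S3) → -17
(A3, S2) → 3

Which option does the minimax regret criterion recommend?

A1

Column bests: S1=33, S2=27, S3=30, S4=41, S5=40.
A1 regrets: 1, 30, 6, 0, 40 → max 40
A2 regrets: 52, 0, 36, 38, 0 → max 52
A3 regrets: 0, 24, 47, 45, 46 → max 47
A4 regrets: 20, 12, 23, 54, 22 → max 54
A5 regrets: 25, 2, 26, 56, 17 → max 56
A6 regrets: 25, 26, 0, 57, 45 → max 57
Smallest max regret = 40 → A1.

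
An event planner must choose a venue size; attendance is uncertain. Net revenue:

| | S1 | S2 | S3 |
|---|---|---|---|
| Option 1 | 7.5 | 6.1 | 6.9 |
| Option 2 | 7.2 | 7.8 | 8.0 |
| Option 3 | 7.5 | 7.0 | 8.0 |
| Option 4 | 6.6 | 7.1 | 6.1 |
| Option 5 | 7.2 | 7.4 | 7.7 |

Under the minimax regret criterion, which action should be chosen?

Option 2

Column bests: S1=7.5, S2=7.8, S3=8.0.
Option 1 regrets: 0.0, 1.7, 1.1 → max 1.7
Option 2 regrets: 0.3, 0.0, 0.0 → max 0.3
Option 3 regrets: 0.0, 0.8, 0.0 → max 0.8
Option 4 regrets: 0.9, 0.7, 1.9 → max 1.9
Option 5 regrets: 0.3, 0.4, 0.3 → max 0.4
Smallest max regret = 0.3 → Option 2.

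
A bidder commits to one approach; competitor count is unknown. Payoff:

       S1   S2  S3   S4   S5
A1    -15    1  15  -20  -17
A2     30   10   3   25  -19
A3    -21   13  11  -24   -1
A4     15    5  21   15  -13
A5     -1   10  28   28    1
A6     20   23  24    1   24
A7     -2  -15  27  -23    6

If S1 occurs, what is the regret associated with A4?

Best payoff under S1 is 30.
Regret = 30 − 15 = 15.

15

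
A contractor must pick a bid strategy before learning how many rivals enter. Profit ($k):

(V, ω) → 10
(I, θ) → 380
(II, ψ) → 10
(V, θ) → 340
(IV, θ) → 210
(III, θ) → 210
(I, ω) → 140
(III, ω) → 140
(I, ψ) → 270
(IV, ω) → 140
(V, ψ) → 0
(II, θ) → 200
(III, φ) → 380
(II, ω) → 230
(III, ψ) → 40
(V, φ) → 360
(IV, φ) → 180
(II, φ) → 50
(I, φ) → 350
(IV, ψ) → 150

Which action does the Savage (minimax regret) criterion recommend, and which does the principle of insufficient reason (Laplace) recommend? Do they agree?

minimax regret → I; laplace → I (agree)

Column bests: θ=380, φ=380, ψ=270, ω=230.
I regrets: 0, 30, 0, 90 → max 90
II regrets: 180, 330, 260, 0 → max 330
III regrets: 170, 0, 230, 90 → max 230
IV regrets: 170, 200, 120, 90 → max 200
V regrets: 40, 20, 270, 220 → max 270
Smallest max regret = 90 → I.
Row averages: I=285, II=122.5, III=192.5, IV=170, V=177.5
Highest average = 285 → I.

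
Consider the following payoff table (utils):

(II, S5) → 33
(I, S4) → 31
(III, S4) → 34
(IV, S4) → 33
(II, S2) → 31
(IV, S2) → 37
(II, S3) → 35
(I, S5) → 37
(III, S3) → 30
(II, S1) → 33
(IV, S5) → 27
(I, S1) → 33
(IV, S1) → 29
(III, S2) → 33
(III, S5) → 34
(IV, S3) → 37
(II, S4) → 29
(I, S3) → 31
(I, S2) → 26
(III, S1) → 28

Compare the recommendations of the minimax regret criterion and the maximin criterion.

Column bests: S1=33, S2=37, S3=37, S4=34, S5=37.
I regrets: 0, 11, 6, 3, 0 → max 11
II regrets: 0, 6, 2, 5, 4 → max 6
III regrets: 5, 4, 7, 0, 3 → max 7
IV regrets: 4, 0, 0, 1, 10 → max 10
Smallest max regret = 6 → II.
Row minima: I=26, II=29, III=28, IV=27
Best worst-case = 29 → II.

minimax regret → II; maximin → II (agree)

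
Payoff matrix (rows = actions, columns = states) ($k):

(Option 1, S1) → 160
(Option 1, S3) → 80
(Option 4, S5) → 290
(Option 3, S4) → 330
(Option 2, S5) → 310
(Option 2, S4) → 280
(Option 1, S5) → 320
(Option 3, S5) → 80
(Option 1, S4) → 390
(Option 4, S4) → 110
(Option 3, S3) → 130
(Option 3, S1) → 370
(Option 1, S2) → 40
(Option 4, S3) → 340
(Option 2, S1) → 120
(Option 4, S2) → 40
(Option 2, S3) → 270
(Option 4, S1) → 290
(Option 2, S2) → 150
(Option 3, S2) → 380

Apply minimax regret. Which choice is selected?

Column bests: S1=370, S2=380, S3=340, S4=390, S5=320.
Option 1 regrets: 210, 340, 260, 0, 0 → max 340
Option 2 regrets: 250, 230, 70, 110, 10 → max 250
Option 3 regrets: 0, 0, 210, 60, 240 → max 240
Option 4 regrets: 80, 340, 0, 280, 30 → max 340
Smallest max regret = 240 → Option 3.

Option 3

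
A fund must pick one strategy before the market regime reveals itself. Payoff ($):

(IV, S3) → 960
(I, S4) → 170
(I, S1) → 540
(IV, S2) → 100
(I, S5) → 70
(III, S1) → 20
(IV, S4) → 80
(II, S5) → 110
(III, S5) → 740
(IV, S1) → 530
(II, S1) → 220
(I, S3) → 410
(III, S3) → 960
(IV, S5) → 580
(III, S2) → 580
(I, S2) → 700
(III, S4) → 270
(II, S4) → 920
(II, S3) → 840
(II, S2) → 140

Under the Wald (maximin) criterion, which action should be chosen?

Row minima: I=70, II=110, III=20, IV=80
Best worst-case = 110 → II.

II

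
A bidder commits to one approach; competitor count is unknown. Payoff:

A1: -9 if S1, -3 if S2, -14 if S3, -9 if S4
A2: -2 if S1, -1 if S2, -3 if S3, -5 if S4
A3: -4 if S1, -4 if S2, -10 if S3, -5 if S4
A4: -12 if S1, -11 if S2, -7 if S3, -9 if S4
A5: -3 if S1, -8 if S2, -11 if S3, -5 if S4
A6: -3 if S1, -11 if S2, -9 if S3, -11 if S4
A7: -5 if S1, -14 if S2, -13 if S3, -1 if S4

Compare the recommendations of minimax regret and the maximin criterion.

Column bests: S1=-2, S2=-1, S3=-3, S4=-1.
A1 regrets: 7, 2, 11, 8 → max 11
A2 regrets: 0, 0, 0, 4 → max 4
A3 regrets: 2, 3, 7, 4 → max 7
A4 regrets: 10, 10, 4, 8 → max 10
A5 regrets: 1, 7, 8, 4 → max 8
A6 regrets: 1, 10, 6, 10 → max 10
A7 regrets: 3, 13, 10, 0 → max 13
Smallest max regret = 4 → A2.
Row minima: A1=-14, A2=-5, A3=-10, A4=-12, A5=-11, A6=-11, A7=-14
Best worst-case = -5 → A2.

minimax regret → A2; maximin → A2 (agree)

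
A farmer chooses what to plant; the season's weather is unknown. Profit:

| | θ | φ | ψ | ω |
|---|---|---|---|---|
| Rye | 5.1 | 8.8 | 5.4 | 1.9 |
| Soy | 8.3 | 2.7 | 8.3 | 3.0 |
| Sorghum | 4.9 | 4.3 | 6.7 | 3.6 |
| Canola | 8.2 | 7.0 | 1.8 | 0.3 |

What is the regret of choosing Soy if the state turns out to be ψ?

0.0

Best payoff under ψ is 8.3.
Regret = 8.3 − 8.3 = 0.0.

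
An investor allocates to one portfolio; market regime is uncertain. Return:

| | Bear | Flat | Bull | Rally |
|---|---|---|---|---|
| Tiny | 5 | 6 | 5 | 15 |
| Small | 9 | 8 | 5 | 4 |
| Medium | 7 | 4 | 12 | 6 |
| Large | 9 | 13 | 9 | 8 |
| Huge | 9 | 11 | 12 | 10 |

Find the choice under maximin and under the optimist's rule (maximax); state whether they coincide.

maximin → Huge; maximax → Tiny (disagree)

Row minima: Tiny=5, Small=4, Medium=4, Large=8, Huge=9
Best worst-case = 9 → Huge.
Row maxima: Tiny=15, Small=9, Medium=12, Large=13, Huge=12
Best best-case = 15 → Tiny.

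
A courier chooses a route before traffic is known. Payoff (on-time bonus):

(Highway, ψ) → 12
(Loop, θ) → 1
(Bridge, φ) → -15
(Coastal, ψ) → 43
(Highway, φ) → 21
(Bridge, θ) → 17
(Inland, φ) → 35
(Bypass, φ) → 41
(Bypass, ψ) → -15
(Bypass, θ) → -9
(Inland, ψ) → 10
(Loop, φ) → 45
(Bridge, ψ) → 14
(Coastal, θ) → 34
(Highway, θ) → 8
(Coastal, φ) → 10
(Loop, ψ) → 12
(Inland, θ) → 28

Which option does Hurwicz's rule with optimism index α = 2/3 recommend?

Loop: 2/3·45 + 1/3·1 = 91/3
Highway: 2/3·21 + 1/3·8 = 50/3
Coastal: 2/3·43 + 1/3·10 = 32
Inland: 2/3·35 + 1/3·10 = 80/3
Bridge: 2/3·17 + 1/3·(-15) = 19/3
Bypass: 2/3·41 + 1/3·(-15) = 67/3
Highest Hurwicz score = 32 → Coastal.

Coastal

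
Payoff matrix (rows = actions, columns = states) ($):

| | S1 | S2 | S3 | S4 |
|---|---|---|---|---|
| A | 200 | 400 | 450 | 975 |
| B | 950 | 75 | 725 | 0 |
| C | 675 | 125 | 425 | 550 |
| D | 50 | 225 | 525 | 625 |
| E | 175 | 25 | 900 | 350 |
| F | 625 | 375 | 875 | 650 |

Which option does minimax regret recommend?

Column bests: S1=950, S2=400, S3=900, S4=975.
A regrets: 750, 0, 450, 0 → max 750
B regrets: 0, 325, 175, 975 → max 975
C regrets: 275, 275, 475, 425 → max 475
D regrets: 900, 175, 375, 350 → max 900
E regrets: 775, 375, 0, 625 → max 775
F regrets: 325, 25, 25, 325 → max 325
Smallest max regret = 325 → F.

F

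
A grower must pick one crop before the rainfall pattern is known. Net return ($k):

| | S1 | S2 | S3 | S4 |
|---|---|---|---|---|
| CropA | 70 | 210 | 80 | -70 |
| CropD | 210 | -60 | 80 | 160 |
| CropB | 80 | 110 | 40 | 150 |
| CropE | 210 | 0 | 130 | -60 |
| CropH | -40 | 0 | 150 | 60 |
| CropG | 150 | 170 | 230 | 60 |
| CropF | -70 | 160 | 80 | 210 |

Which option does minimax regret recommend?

CropG

Column bests: S1=210, S2=210, S3=230, S4=210.
CropA regrets: 140, 0, 150, 280 → max 280
CropD regrets: 0, 270, 150, 50 → max 270
CropB regrets: 130, 100, 190, 60 → max 190
CropE regrets: 0, 210, 100, 270 → max 270
CropH regrets: 250, 210, 80, 150 → max 250
CropG regrets: 60, 40, 0, 150 → max 150
CropF regrets: 280, 50, 150, 0 → max 280
Smallest max regret = 150 → CropG.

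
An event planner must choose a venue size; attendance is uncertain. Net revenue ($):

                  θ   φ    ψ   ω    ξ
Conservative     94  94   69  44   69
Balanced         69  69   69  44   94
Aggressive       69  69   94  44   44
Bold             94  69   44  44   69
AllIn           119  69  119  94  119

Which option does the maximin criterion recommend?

AllIn

Row minima: Conservative=44, Balanced=44, Aggressive=44, Bold=44, AllIn=69
Best worst-case = 69 → AllIn.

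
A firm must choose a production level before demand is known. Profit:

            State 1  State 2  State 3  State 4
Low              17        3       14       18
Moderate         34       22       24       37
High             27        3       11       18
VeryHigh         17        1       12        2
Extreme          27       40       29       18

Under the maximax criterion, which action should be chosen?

Extreme

Row maxima: Low=18, Moderate=37, High=27, VeryHigh=17, Extreme=40
Best best-case = 40 → Extreme.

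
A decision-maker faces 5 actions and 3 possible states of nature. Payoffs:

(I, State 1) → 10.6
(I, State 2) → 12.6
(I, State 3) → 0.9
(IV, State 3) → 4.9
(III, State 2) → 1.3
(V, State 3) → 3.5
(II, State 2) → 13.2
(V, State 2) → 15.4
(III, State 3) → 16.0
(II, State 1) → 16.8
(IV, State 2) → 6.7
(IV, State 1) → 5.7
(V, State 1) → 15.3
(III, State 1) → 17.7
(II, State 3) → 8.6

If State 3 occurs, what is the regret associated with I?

Best payoff under State 3 is 16.0.
Regret = 16.0 − 0.9 = 15.1.

15.1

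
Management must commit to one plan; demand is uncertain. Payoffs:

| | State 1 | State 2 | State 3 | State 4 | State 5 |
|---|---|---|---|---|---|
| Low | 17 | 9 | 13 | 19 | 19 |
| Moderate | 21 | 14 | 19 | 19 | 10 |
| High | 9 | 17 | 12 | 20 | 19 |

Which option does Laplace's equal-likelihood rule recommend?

Moderate

Row averages: Low=15.4, Moderate=16.6, High=15.4
Highest average = 16.6 → Moderate.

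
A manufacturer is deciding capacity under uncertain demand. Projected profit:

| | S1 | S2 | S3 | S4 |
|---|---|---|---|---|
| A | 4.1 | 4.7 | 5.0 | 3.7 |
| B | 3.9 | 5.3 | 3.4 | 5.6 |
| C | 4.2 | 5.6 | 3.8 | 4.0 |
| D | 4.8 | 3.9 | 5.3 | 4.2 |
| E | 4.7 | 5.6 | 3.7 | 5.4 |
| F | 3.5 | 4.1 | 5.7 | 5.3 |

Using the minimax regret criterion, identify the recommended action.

Column bests: S1=4.8, S2=5.6, S3=5.7, S4=5.6.
A regrets: 0.7, 0.9, 0.7, 1.9 → max 1.9
B regrets: 0.9, 0.3, 2.3, 0.0 → max 2.3
C regrets: 0.6, 0.0, 1.9, 1.6 → max 1.9
D regrets: 0.0, 1.7, 0.4, 1.4 → max 1.7
E regrets: 0.1, 0.0, 2.0, 0.2 → max 2.0
F regrets: 1.3, 1.5, 0.0, 0.3 → max 1.5
Smallest max regret = 1.5 → F.

F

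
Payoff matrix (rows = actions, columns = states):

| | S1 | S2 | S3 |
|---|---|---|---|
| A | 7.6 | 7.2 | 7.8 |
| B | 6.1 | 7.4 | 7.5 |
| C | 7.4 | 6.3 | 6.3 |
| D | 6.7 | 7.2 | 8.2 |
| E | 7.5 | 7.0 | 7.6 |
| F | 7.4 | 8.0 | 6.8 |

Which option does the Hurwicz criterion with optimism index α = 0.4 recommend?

A: 0.4·7.8 + 0.6·7.2 = 7.44
B: 0.4·7.5 + 0.6·6.1 = 6.66
C: 0.4·7.4 + 0.6·6.3 = 6.74
D: 0.4·8.2 + 0.6·6.7 = 7.3
E: 0.4·7.6 + 0.6·7.0 = 7.24
F: 0.4·8.0 + 0.6·6.8 = 7.28
Highest Hurwicz score = 7.44 → A.

A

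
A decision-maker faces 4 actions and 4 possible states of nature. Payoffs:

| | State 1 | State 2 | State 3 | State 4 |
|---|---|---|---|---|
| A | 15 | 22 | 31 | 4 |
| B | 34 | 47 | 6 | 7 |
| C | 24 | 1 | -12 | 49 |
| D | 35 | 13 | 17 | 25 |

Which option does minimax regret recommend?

Column bests: State 1=35, State 2=47, State 3=31, State 4=49.
A regrets: 20, 25, 0, 45 → max 45
B regrets: 1, 0, 25, 42 → max 42
C regrets: 11, 46, 43, 0 → max 46
D regrets: 0, 34, 14, 24 → max 34
Smallest max regret = 34 → D.

D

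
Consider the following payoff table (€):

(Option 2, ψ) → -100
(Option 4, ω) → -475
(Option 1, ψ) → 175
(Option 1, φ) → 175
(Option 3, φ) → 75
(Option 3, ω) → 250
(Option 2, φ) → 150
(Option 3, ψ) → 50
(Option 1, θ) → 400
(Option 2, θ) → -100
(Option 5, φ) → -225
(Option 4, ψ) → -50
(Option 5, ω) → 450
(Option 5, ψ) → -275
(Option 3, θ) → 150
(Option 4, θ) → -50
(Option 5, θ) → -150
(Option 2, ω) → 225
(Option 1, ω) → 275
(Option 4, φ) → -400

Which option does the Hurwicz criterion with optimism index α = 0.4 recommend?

Option 1: 0.4·400 + 0.6·175 = 265
Option 2: 0.4·225 + 0.6·(-100) = 30
Option 3: 0.4·250 + 0.6·50 = 130
Option 4: 0.4·(-50) + 0.6·(-475) = -305
Option 5: 0.4·450 + 0.6·(-275) = 15
Highest Hurwicz score = 265 → Option 1.

Option 1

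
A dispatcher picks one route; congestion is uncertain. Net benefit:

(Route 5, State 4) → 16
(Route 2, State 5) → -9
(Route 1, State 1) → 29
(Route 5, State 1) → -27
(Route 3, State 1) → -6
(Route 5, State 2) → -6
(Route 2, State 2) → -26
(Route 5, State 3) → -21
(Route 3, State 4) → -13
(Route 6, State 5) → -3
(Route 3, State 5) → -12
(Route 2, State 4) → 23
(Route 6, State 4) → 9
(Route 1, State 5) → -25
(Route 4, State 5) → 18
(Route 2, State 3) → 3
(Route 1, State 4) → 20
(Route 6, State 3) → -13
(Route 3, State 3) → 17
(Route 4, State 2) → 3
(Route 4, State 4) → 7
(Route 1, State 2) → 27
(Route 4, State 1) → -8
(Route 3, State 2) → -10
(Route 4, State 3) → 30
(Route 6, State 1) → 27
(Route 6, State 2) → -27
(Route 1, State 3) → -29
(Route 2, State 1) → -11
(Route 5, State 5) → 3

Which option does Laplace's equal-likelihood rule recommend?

Row averages: Route 1=4.4, Route 2=-4, Route 3=-4.8, Route 4=10, Route 5=-7, Route 6=-1.4
Highest average = 10 → Route 4.

Route 4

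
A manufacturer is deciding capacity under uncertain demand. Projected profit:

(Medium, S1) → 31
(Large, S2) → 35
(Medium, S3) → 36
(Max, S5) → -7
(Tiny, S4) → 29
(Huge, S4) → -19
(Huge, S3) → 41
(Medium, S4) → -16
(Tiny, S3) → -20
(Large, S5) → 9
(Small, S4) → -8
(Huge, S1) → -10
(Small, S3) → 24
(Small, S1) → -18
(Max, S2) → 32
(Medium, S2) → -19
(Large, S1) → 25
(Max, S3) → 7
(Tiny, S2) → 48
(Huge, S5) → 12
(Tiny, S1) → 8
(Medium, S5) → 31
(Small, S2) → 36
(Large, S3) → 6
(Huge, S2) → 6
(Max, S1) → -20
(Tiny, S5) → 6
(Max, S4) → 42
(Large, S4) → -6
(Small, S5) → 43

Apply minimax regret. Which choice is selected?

Large

Column bests: S1=31, S2=48, S3=41, S4=42, S5=43.
Tiny regrets: 23, 0, 61, 13, 37 → max 61
Small regrets: 49, 12, 17, 50, 0 → max 50
Medium regrets: 0, 67, 5, 58, 12 → max 67
Large regrets: 6, 13, 35, 48, 34 → max 48
Huge regrets: 41, 42, 0, 61, 31 → max 61
Max regrets: 51, 16, 34, 0, 50 → max 51
Smallest max regret = 48 → Large.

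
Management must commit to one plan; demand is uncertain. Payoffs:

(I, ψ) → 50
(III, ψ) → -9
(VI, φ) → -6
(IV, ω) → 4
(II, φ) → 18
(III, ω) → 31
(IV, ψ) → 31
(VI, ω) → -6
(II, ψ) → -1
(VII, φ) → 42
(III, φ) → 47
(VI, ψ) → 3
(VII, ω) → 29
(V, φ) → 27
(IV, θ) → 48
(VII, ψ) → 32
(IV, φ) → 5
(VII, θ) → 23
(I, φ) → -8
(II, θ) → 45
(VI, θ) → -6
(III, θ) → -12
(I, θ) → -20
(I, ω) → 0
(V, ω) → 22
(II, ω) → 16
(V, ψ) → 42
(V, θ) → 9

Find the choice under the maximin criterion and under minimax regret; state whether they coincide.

Row minima: I=-20, II=-1, III=-12, IV=4, V=9, VI=-6, VII=23
Best worst-case = 23 → VII.
Column bests: θ=48, φ=47, ψ=50, ω=31.
I regrets: 68, 55, 0, 31 → max 68
II regrets: 3, 29, 51, 15 → max 51
III regrets: 60, 0, 59, 0 → max 60
IV regrets: 0, 42, 19, 27 → max 42
V regrets: 39, 20, 8, 9 → max 39
VI regrets: 54, 53, 47, 37 → max 54
VII regrets: 25, 5, 18, 2 → max 25
Smallest max regret = 25 → VII.

maximin → VII; minimax regret → VII (agree)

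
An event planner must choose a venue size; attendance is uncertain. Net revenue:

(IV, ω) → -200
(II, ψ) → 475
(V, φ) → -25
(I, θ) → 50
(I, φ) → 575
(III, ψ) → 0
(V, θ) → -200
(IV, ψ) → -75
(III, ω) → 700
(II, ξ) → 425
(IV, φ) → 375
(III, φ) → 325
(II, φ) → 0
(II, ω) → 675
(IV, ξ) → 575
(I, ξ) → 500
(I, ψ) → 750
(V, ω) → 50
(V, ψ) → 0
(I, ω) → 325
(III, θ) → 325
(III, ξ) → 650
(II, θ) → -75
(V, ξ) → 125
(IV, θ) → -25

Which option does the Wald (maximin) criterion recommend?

I

Row minima: I=50, II=-75, III=0, IV=-200, V=-200
Best worst-case = 50 → I.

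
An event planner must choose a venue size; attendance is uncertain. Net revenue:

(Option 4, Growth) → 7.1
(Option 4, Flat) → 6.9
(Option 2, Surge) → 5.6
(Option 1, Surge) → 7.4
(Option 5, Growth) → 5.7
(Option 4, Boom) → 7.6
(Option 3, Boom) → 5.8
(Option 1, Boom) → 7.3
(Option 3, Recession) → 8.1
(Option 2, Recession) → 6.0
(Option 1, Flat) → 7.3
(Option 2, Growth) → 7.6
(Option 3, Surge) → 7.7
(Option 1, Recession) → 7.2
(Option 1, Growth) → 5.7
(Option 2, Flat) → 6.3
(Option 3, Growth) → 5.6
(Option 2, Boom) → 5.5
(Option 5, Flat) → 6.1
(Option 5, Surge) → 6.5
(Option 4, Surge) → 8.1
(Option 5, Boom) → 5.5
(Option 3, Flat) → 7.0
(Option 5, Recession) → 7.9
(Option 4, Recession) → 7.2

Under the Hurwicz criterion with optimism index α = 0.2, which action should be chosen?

Option 1: 0.2·7.4 + 0.8·5.7 = 6.04
Option 2: 0.2·7.6 + 0.8·5.5 = 5.92
Option 3: 0.2·8.1 + 0.8·5.6 = 6.1
Option 4: 0.2·8.1 + 0.8·6.9 = 7.14
Option 5: 0.2·7.9 + 0.8·5.5 = 5.98
Highest Hurwicz score = 7.14 → Option 4.

Option 4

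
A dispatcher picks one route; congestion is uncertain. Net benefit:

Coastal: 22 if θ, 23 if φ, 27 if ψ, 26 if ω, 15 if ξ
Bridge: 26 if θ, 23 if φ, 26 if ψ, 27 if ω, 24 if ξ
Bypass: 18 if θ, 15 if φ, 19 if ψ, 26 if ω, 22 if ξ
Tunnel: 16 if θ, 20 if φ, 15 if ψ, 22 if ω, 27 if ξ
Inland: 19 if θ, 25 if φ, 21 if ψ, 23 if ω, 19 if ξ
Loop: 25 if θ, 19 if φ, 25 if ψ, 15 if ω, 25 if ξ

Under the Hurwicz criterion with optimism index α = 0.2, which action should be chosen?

Coastal: 0.2·27 + 0.8·15 = 17.4
Bridge: 0.2·27 + 0.8·23 = 23.8
Bypass: 0.2·26 + 0.8·15 = 17.2
Tunnel: 0.2·27 + 0.8·15 = 17.4
Inland: 0.2·25 + 0.8·19 = 20.2
Loop: 0.2·25 + 0.8·15 = 17
Highest Hurwicz score = 23.8 → Bridge.

Bridge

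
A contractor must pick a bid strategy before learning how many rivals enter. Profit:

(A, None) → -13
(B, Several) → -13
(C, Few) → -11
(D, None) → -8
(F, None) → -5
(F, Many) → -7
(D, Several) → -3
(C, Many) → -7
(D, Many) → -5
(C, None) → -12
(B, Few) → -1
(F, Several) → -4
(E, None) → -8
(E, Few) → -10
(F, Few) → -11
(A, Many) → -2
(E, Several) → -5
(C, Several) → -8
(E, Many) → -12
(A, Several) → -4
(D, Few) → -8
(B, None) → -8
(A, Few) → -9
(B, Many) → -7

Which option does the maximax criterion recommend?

Row maxima: A=-2, B=-1, C=-7, D=-3, E=-5, F=-4
Best best-case = -1 → B.

B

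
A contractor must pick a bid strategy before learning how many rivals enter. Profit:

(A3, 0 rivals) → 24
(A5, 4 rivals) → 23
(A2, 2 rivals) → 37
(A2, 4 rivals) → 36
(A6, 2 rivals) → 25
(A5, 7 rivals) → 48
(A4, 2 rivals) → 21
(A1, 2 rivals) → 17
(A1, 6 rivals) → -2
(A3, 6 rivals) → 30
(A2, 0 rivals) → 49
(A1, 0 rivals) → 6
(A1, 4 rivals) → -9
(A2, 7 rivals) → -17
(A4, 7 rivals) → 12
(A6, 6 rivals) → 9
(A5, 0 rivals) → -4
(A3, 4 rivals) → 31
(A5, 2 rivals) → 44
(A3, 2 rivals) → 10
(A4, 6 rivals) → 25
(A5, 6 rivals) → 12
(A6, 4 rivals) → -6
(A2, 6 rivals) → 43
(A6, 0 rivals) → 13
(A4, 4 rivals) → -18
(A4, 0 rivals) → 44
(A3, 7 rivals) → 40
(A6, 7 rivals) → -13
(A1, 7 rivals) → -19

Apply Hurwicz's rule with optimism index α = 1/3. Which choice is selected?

A1: 1/3·17 + 2/3·(-19) = -7
A2: 1/3·49 + 2/3·(-17) = 5
A3: 1/3·40 + 2/3·10 = 20
A4: 1/3·44 + 2/3·(-18) = 8/3
A5: 1/3·48 + 2/3·(-4) = 40/3
A6: 1/3·25 + 2/3·(-13) = -1/3
Highest Hurwicz score = 20 → A3.

A3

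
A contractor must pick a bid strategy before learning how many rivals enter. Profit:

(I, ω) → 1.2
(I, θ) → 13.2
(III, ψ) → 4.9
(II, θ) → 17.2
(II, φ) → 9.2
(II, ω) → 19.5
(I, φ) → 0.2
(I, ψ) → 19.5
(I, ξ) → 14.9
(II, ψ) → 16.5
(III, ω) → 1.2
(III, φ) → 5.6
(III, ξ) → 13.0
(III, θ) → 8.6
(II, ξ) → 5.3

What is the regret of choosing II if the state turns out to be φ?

Best payoff under φ is 9.2.
Regret = 9.2 − 9.2 = 0.0.

0.0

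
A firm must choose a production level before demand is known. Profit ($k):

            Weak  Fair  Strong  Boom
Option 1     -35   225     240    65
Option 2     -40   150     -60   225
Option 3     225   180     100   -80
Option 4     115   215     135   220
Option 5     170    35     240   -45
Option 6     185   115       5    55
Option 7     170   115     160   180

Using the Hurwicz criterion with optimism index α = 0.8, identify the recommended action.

Option 4

Option 1: 0.8·240 + 0.2·(-35) = 185
Option 2: 0.8·225 + 0.2·(-60) = 168
Option 3: 0.8·225 + 0.2·(-80) = 164
Option 4: 0.8·220 + 0.2·115 = 199
Option 5: 0.8·240 + 0.2·(-45) = 183
Option 6: 0.8·185 + 0.2·5 = 149
Option 7: 0.8·180 + 0.2·115 = 167
Highest Hurwicz score = 199 → Option 4.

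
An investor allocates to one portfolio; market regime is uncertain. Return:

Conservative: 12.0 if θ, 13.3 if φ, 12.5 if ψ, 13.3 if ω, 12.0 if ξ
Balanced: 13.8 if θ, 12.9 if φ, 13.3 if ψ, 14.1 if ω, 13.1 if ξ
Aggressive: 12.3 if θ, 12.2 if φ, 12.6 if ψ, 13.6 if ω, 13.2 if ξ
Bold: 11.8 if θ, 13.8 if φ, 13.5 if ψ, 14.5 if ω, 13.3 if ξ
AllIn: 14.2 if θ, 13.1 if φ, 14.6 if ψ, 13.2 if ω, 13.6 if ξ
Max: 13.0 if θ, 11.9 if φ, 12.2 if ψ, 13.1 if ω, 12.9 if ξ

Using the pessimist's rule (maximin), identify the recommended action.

AllIn

Row minima: Conservative=12.0, Balanced=12.9, Aggressive=12.2, Bold=11.8, AllIn=13.1, Max=11.9
Best worst-case = 13.1 → AllIn.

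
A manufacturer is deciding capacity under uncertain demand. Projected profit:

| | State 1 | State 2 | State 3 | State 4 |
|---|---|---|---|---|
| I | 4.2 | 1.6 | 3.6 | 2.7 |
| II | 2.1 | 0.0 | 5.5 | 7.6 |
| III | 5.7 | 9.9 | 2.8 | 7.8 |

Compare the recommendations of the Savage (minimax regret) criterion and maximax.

Column bests: State 1=5.7, State 2=9.9, State 3=5.5, State 4=7.8.
I regrets: 1.5, 8.3, 1.9, 5.1 → max 8.3
II regrets: 3.6, 9.9, 0.0, 0.2 → max 9.9
III regrets: 0.0, 0.0, 2.7, 0.0 → max 2.7
Smallest max regret = 2.7 → III.
Row maxima: I=4.2, II=7.6, III=9.9
Best best-case = 9.9 → III.

minimax regret → III; maximax → III (agree)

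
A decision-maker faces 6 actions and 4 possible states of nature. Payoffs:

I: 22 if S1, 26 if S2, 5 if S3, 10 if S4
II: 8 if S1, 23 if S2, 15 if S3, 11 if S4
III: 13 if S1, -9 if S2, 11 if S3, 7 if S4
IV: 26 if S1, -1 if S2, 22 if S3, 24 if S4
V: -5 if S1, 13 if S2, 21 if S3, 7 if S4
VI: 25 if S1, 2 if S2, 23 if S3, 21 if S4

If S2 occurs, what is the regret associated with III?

35

Best payoff under S2 is 26.
Regret = 26 − (-9) = 35.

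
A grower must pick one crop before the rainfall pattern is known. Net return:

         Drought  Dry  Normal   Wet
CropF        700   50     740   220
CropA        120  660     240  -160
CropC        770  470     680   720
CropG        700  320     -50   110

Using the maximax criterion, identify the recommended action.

CropC

Row maxima: CropF=740, CropA=660, CropC=770, CropG=700
Best best-case = 770 → CropC.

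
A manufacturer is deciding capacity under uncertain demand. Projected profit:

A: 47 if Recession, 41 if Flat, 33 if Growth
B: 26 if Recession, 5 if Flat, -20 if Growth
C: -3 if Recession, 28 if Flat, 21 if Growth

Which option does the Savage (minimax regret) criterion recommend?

Column bests: Recession=47, Flat=41, Growth=33.
A regrets: 0, 0, 0 → max 0
B regrets: 21, 36, 53 → max 53
C regrets: 50, 13, 12 → max 50
Smallest max regret = 0 → A.

A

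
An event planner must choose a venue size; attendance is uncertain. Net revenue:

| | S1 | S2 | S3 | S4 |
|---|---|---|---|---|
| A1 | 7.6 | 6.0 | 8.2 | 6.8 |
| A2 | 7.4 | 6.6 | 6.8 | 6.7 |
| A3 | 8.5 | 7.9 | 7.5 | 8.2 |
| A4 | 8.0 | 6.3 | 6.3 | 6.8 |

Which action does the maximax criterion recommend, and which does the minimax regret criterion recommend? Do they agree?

maximax → A3; minimax regret → A3 (agree)

Row maxima: A1=8.2, A2=7.4, A3=8.5, A4=8.0
Best best-case = 8.5 → A3.
Column bests: S1=8.5, S2=7.9, S3=8.2, S4=8.2.
A1 regrets: 0.9, 1.9, 0.0, 1.4 → max 1.9
A2 regrets: 1.1, 1.3, 1.4, 1.5 → max 1.5
A3 regrets: 0.0, 0.0, 0.7, 0.0 → max 0.7
A4 regrets: 0.5, 1.6, 1.9, 1.4 → max 1.9
Smallest max regret = 0.7 → A3.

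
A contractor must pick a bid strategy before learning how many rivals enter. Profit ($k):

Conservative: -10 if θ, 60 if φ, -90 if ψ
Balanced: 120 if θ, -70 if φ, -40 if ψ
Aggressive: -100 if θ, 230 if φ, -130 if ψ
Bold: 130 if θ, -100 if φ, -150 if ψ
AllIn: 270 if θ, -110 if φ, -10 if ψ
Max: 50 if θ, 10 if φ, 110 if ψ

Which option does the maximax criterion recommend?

AllIn

Row maxima: Conservative=60, Balanced=120, Aggressive=230, Bold=130, AllIn=270, Max=110
Best best-case = 270 → AllIn.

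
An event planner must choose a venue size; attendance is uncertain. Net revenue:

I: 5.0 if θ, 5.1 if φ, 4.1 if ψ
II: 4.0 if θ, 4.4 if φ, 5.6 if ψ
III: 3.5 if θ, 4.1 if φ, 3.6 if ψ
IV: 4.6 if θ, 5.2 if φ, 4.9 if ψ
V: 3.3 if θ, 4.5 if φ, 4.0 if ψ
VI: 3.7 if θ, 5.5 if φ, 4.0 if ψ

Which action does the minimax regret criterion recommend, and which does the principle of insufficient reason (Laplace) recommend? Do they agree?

minimax regret → IV; laplace → IV (agree)

Column bests: θ=5.0, φ=5.5, ψ=5.6.
I regrets: 0.0, 0.4, 1.5 → max 1.5
II regrets: 1.0, 1.1, 0.0 → max 1.1
III regrets: 1.5, 1.4, 2.0 → max 2.0
IV regrets: 0.4, 0.3, 0.7 → max 0.7
V regrets: 1.7, 1.0, 1.6 → max 1.7
VI regrets: 1.3, 0.0, 1.6 → max 1.6
Smallest max regret = 0.7 → IV.
Row averages: I=71/15, II=14/3, III=56/15, IV=4.9, V=59/15, VI=4.4
Highest average = 4.9 → IV.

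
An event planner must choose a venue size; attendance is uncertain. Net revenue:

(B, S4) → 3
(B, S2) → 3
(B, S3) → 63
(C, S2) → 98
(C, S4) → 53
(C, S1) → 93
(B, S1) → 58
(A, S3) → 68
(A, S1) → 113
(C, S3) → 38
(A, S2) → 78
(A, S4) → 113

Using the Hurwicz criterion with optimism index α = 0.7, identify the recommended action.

A

A: 0.7·113 + 0.3·68 = 99.5
B: 0.7·63 + 0.3·3 = 45
C: 0.7·98 + 0.3·38 = 80
Highest Hurwicz score = 99.5 → A.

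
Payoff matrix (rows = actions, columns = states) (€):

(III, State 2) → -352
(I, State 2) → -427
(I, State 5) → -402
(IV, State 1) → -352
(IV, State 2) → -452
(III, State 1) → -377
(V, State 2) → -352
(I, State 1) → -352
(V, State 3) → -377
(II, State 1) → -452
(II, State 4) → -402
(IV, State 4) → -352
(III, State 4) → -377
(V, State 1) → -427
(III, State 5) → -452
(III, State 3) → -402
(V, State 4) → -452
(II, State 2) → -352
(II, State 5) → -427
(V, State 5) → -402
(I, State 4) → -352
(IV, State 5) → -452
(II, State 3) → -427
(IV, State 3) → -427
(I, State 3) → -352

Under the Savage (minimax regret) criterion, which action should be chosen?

III

Column bests: State 1=-352, State 2=-352, State 3=-352, State 4=-352, State 5=-402.
I regrets: 0, 75, 0, 0, 0 → max 75
II regrets: 100, 0, 75, 50, 25 → max 100
III regrets: 25, 0, 50, 25, 50 → max 50
IV regrets: 0, 100, 75, 0, 50 → max 100
V regrets: 75, 0, 25, 100, 0 → max 100
Smallest max regret = 50 → III.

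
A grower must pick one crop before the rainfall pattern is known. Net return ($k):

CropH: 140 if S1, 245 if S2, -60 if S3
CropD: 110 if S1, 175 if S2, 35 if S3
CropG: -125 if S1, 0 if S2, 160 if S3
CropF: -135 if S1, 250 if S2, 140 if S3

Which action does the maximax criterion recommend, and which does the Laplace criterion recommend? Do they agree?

Row maxima: CropH=245, CropD=175, CropG=160, CropF=250
Best best-case = 250 → CropF.
Row averages: CropH=325/3, CropD=320/3, CropG=35/3, CropF=85
Highest average = 325/3 → CropH.

maximax → CropF; laplace → CropH (disagree)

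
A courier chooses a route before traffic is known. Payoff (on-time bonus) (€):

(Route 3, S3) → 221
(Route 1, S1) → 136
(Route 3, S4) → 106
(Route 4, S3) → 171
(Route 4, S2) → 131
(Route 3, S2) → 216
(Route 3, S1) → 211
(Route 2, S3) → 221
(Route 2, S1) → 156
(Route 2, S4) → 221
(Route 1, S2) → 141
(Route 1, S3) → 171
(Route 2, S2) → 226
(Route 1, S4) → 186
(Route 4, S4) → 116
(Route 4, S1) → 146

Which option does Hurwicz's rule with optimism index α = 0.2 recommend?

Route 1: 0.2·186 + 0.8·136 = 146
Route 2: 0.2·226 + 0.8·156 = 170
Route 3: 0.2·221 + 0.8·106 = 129
Route 4: 0.2·171 + 0.8·116 = 127
Highest Hurwicz score = 170 → Route 2.

Route 2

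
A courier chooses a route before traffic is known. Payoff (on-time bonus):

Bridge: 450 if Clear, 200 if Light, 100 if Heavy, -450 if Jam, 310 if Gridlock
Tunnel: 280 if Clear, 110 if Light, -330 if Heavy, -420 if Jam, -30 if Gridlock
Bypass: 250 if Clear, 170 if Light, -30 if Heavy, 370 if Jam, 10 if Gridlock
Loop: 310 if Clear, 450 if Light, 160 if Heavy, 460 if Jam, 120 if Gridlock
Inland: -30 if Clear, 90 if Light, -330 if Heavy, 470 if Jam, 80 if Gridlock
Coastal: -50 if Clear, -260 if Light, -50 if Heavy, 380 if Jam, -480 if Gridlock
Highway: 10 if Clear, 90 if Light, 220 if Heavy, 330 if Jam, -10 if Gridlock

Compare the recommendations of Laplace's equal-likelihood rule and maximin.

laplace → Loop; maximin → Loop (agree)

Row averages: Bridge=122, Tunnel=-78, Bypass=154, Loop=300, Inland=56, Coastal=-92, Highway=128
Highest average = 300 → Loop.
Row minima: Bridge=-450, Tunnel=-420, Bypass=-30, Loop=120, Inland=-330, Coastal=-480, Highway=-10
Best worst-case = 120 → Loop.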